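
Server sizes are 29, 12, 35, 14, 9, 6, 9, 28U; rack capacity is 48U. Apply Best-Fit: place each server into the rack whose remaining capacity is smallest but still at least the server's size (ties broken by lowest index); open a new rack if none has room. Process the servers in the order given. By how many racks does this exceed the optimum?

1

Best-Fit: [29,12,6] [35,9] [14,9] [28] → 4 racks.
Total size 142U; any packing needs at least ⌈142/48⌉ = 3 racks.
An optimal packing achieves that bound: [35,12] [29,9,9] [28,14,6] → 3 racks.
Excess: 4 − 3 = 1.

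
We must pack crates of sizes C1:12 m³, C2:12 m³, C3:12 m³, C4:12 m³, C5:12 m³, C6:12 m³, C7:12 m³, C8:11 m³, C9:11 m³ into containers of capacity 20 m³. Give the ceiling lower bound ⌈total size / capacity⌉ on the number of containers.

Total size = 12 + 12 + 12 + 12 + 12 + 12 + 12 + 11 + 11 = 106 m³.
⌈106 / 20⌉ = 6.

6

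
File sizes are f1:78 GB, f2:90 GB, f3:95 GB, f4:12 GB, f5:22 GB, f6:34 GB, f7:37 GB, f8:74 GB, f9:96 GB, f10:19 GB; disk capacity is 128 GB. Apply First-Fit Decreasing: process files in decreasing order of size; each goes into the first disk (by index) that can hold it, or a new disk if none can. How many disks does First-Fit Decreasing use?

Sorted descending: 96, 95, 90, 78, 74, 37, 34, 22, 19, 12.
disk 1: place 96 GB, 32 GB left
disk 2: place 95 GB, 33 GB left
disk 3: place 90 GB, 38 GB left
disk 4: place 78 GB, 50 GB left
disk 5: place 74 GB, 54 GB left
disk 3: place 37 GB, 1 GB left
disk 4: place 34 GB, 16 GB left
disk 1: place 22 GB, 10 GB left
disk 2: place 19 GB, 14 GB left
disk 2: place 12 GB, 2 GB left

5 disks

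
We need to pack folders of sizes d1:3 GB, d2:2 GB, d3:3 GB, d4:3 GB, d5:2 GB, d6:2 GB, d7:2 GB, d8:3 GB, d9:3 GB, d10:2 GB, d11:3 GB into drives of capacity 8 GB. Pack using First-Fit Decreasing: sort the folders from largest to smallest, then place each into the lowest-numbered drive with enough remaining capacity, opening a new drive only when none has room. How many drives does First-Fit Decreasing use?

4 drives

Sorted descending: 3, 3, 3, 3, 3, 3, 2, 2, 2, 2, 2.
Put 3 GB in drive 1; 5 GB remain.
Put 3 GB in drive 1; 2 GB remain.
Put 3 GB in drive 2; 5 GB remain.
Put 3 GB in drive 2; 2 GB remain.
Put 3 GB in drive 3; 5 GB remain.
Put 3 GB in drive 3; 2 GB remain.
Put 2 GB in drive 1; 0 GB remain.
Put 2 GB in drive 2; 0 GB remain.
Put 2 GB in drive 3; 0 GB remain.
Put 2 GB in drive 4; 6 GB remain.
Put 2 GB in drive 4; 4 GB remain.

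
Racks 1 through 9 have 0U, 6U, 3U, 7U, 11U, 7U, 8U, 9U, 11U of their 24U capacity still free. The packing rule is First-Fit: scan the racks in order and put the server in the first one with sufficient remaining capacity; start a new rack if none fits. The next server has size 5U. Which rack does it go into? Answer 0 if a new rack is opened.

Racks with room: rack 2 (6U), rack 4 (7U), rack 5 (11U), rack 6 (7U), rack 7 (8U), rack 8 (9U), rack 9 (11U).
The first with room is rack 2.

2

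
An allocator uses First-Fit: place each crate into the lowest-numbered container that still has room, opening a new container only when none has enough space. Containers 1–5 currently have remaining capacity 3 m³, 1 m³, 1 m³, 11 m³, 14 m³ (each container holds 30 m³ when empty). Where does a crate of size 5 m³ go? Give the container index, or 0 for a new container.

4

Containers with room: container 4 (11 m³), container 5 (14 m³).
The first with room is container 4.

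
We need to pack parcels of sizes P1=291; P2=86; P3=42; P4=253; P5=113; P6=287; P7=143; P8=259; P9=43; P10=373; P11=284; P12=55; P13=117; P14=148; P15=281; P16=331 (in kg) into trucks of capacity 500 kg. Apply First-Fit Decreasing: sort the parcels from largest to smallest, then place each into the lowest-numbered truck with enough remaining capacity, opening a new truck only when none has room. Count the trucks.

Sorted descending: 373, 331, 291, 287, 284, 281, 259, 253, 148, 143, 117, 113, 86, 55, 43, 42.
373 kg → truck 1 (remaining 127 kg)
331 kg → truck 2 (remaining 169 kg)
291 kg → truck 3 (remaining 209 kg)
287 kg → truck 4 (remaining 213 kg)
284 kg → truck 5 (remaining 216 kg)
281 kg → truck 6 (remaining 219 kg)
259 kg → truck 7 (remaining 241 kg)
253 kg → truck 8 (remaining 247 kg)
148 kg → truck 2 (remaining 21 kg)
143 kg → truck 3 (remaining 66 kg)
117 kg → truck 1 (remaining 10 kg)
113 kg → truck 4 (remaining 100 kg)
86 kg → truck 4 (remaining 14 kg)
55 kg → truck 3 (remaining 11 kg)
43 kg → truck 5 (remaining 173 kg)
42 kg → truck 5 (remaining 131 kg)
Final trucks: [373,117] [331,148] [291,143,55] [287,113,86] [284,43,42] [281] [259] [253].

8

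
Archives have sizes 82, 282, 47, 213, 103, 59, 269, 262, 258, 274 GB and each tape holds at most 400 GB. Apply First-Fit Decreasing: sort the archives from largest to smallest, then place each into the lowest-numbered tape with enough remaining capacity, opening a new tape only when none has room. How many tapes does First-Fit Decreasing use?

6 tapes

Sorted descending: 282, 274, 269, 262, 258, 213, 103, 82, 59, 47.
Put 282 GB in tape 1; 118 GB remain.
Put 274 GB in tape 2; 126 GB remain.
Put 269 GB in tape 3; 131 GB remain.
Put 262 GB in tape 4; 138 GB remain.
Put 258 GB in tape 5; 142 GB remain.
Put 213 GB in tape 6; 187 GB remain.
Put 103 GB in tape 1; 15 GB remain.
Put 82 GB in tape 2; 44 GB remain.
Put 59 GB in tape 3; 72 GB remain.
Put 47 GB in tape 3; 25 GB remain.
Final tapes: [282,103] [274,82] [269,59,47] [262] [258] [213].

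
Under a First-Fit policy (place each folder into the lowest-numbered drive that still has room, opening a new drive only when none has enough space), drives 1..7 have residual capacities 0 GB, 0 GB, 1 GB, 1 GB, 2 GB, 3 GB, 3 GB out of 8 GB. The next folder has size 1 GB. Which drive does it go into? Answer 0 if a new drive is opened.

Drives with room: drive 3 (1 GB), drive 4 (1 GB), drive 5 (2 GB), drive 6 (3 GB), drive 7 (3 GB).
The first with room is drive 3.

3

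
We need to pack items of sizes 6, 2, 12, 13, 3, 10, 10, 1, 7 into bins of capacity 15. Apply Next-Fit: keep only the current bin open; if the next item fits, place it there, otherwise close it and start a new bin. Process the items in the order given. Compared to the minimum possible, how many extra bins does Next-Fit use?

1

Next-Fit: [6,2] [12] [13] [3,10] [10,1] [7] → 6 bins.
Total size 64; any packing needs at least ⌈64/15⌉ = 5 bins.
An optimal packing achieves that bound: [13,2] [12,3] [10,1] [10] [7,6] → 5 bins.
Excess: 6 − 5 = 1.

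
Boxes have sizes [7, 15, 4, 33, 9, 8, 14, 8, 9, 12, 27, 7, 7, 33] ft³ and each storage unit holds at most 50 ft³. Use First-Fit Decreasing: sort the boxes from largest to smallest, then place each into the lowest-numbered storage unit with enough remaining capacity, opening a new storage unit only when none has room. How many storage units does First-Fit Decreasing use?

Sorted descending: 33, 33, 27, 15, 14, 12, 9, 9, 8, 8, 7, 7, 7, 4.
Put 33 ft³ in storage unit 1; 17 ft³ remain.
Put 33 ft³ in storage unit 2; 17 ft³ remain.
Put 27 ft³ in storage unit 3; 23 ft³ remain.
Put 15 ft³ in storage unit 1; 2 ft³ remain.
Put 14 ft³ in storage unit 2; 3 ft³ remain.
Put 12 ft³ in storage unit 3; 11 ft³ remain.
Put 9 ft³ in storage unit 3; 2 ft³ remain.
Put 9 ft³ in storage unit 4; 41 ft³ remain.
Put 8 ft³ in storage unit 4; 33 ft³ remain.
Put 8 ft³ in storage unit 4; 25 ft³ remain.
Put 7 ft³ in storage unit 4; 18 ft³ remain.
Put 7 ft³ in storage unit 4; 11 ft³ remain.
Put 7 ft³ in storage unit 4; 4 ft³ remain.
Put 4 ft³ in storage unit 4; 0 ft³ remain.

4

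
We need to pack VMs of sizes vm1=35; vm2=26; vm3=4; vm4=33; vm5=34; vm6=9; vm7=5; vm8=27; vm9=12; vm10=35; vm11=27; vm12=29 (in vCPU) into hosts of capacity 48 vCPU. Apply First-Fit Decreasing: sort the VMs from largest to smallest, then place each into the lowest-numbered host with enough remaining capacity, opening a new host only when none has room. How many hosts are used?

8 hosts

Sorted descending: 35, 35, 34, 33, 29, 27, 27, 26, 12, 9, 5, 4.
35 vCPU → host 1 (remaining 13 vCPU)
35 vCPU → host 2 (remaining 13 vCPU)
34 vCPU → host 3 (remaining 14 vCPU)
33 vCPU → host 4 (remaining 15 vCPU)
29 vCPU → host 5 (remaining 19 vCPU)
27 vCPU → host 6 (remaining 21 vCPU)
27 vCPU → host 7 (remaining 21 vCPU)
26 vCPU → host 8 (remaining 22 vCPU)
12 vCPU → host 1 (remaining 1 vCPU)
9 vCPU → host 2 (remaining 4 vCPU)
5 vCPU → host 3 (remaining 9 vCPU)
4 vCPU → host 2 (remaining 0 vCPU)
Final hosts: [35,12] [35,9,4] [34,5] [33] [29] [27] [27] [26].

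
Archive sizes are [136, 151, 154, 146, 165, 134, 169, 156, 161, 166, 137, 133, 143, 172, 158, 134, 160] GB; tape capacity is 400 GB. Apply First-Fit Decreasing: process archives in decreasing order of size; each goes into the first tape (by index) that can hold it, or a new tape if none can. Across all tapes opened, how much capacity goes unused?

Sorted descending: 172, 169, 166, 165, 161, 160, 158, 156, 154, 151, 146, 143, 137, 136, 134, 134, 133.
tape 1: place 172 GB, 228 GB left
tape 1: place 169 GB, 59 GB left
tape 2: place 166 GB, 234 GB left
tape 2: place 165 GB, 69 GB left
tape 3: place 161 GB, 239 GB left
tape 3: place 160 GB, 79 GB left
tape 4: place 158 GB, 242 GB left
tape 4: place 156 GB, 86 GB left
tape 5: place 154 GB, 246 GB left
tape 5: place 151 GB, 95 GB left
tape 6: place 146 GB, 254 GB left
tape 6: place 143 GB, 111 GB left
tape 7: place 137 GB, 263 GB left
tape 7: place 136 GB, 127 GB left
tape 8: place 134 GB, 266 GB left
tape 8: place 134 GB, 132 GB left
tape 9: place 133 GB, 267 GB left
9 tapes × 400 GB = 3600 GB; used 2575 GB; unused 1025 GB.

1025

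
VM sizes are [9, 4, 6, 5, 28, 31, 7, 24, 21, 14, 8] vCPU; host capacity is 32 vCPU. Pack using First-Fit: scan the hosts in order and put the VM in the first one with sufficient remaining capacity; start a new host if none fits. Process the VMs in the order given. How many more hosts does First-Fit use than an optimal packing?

1

First-Fit: [9,4,6,5,7] [28] [31] [24,8] [21] [14] → 6 hosts.
Total size 157 vCPU; any packing needs at least ⌈157/32⌉ = 5 hosts.
An optimal packing achieves that bound: [31] [28,4] [24,8] [21,9] [14,7,6,5] → 5 hosts.
Excess: 6 − 5 = 1.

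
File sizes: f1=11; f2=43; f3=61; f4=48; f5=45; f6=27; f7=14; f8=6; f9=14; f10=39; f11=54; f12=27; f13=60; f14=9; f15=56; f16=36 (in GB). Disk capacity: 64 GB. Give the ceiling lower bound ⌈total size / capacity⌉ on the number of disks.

9

Total size = 11 + 43 + 61 + 48 + 45 + 27 + 14 + 6 + 14 + 39 + 54 + 27 + 60 + 9 + 56 + 36 = 550 GB.
⌈550 / 64⌉ = 9.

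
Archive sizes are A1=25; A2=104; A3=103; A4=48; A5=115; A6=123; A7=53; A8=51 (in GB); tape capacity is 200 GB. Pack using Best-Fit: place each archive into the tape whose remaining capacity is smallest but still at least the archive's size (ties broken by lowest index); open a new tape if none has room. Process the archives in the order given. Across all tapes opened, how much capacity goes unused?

178

tape 1: place A1 (25 GB), 175 GB left
tape 1: place A2 (104 GB), 71 GB left
tape 2: place A3 (103 GB), 97 GB left
tape 1: place A4 (48 GB), 23 GB left
tape 3: place A5 (115 GB), 85 GB left
tape 4: place A6 (123 GB), 77 GB left
tape 4: place A7 (53 GB), 24 GB left
tape 3: place A8 (51 GB), 34 GB left
4 tapes × 200 GB = 800 GB; used 622 GB; unused 178 GB.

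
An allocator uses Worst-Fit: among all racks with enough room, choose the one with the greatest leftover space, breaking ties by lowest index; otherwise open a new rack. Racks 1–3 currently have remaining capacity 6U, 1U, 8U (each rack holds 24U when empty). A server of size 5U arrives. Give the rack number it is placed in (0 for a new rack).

3

Racks with room: rack 1 (6U), rack 3 (8U).
Most room is rack 3 with 8U free.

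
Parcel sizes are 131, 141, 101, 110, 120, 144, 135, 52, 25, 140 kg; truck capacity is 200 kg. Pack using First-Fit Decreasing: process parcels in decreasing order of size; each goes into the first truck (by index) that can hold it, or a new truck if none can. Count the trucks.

Sorted descending: 144, 141, 140, 135, 131, 120, 110, 101, 52, 25.
Put 144 kg in truck 1; 56 kg remain.
Put 141 kg in truck 2; 59 kg remain.
Put 140 kg in truck 3; 60 kg remain.
Put 135 kg in truck 4; 65 kg remain.
Put 131 kg in truck 5; 69 kg remain.
Put 120 kg in truck 6; 80 kg remain.
Put 110 kg in truck 7; 90 kg remain.
Put 101 kg in truck 8; 99 kg remain.
Put 52 kg in truck 1; 4 kg remain.
Put 25 kg in truck 2; 34 kg remain.

8 trucks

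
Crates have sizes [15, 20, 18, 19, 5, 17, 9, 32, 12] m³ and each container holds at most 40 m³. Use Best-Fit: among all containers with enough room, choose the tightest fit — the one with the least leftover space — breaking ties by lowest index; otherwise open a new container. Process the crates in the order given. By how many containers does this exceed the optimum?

Best-Fit: [15,20,5] [18,19] [17,9,12] [32] → 4 containers.
Total size 147 m³; any packing needs at least ⌈147/40⌉ = 4 containers.
So 4 is already optimal.

0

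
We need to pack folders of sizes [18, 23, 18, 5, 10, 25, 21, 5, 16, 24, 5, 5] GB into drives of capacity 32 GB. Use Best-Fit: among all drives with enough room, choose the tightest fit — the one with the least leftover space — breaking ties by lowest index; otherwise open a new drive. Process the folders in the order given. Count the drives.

7

18 GB → drive 1 (remaining 14 GB)
23 GB → drive 2 (remaining 9 GB)
18 GB → drive 3 (remaining 14 GB)
5 GB → drive 2 (remaining 4 GB)
10 GB → drive 1 (remaining 4 GB)
25 GB → drive 4 (remaining 7 GB)
21 GB → drive 5 (remaining 11 GB)
5 GB → drive 4 (remaining 2 GB)
16 GB → drive 6 (remaining 16 GB)
24 GB → drive 7 (remaining 8 GB)
5 GB → drive 7 (remaining 3 GB)
5 GB → drive 5 (remaining 6 GB)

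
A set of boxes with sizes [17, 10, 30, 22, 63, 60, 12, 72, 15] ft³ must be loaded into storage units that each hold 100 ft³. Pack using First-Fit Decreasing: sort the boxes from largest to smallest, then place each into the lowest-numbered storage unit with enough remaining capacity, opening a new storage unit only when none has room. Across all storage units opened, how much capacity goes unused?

Sorted descending: 72, 63, 60, 30, 22, 17, 15, 12, 10.
72 ft³ → storage unit 1 (remaining 28 ft³)
63 ft³ → storage unit 2 (remaining 37 ft³)
60 ft³ → storage unit 3 (remaining 40 ft³)
30 ft³ → storage unit 2 (remaining 7 ft³)
22 ft³ → storage unit 1 (remaining 6 ft³)
17 ft³ → storage unit 3 (remaining 23 ft³)
15 ft³ → storage unit 3 (remaining 8 ft³)
12 ft³ → storage unit 4 (remaining 88 ft³)
10 ft³ → storage unit 4 (remaining 78 ft³)
4 storage units × 100 ft³ = 400 ft³; used 301 ft³; unused 99 ft³.

99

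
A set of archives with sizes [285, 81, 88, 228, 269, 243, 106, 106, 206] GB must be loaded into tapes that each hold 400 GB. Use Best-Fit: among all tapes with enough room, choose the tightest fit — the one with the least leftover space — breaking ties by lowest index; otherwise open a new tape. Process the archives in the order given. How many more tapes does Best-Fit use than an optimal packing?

0

Best-Fit: [285,81] [88,228] [269,106] [243,106] [206] → 5 tapes.
Total size 1612 GB; any packing needs at least ⌈1612/400⌉ = 5 tapes.
So 5 is already optimal.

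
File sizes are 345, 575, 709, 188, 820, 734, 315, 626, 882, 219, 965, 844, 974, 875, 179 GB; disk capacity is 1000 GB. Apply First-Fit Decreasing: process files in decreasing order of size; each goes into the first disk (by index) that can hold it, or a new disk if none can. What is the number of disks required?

Sorted descending: 974, 965, 882, 875, 844, 820, 734, 709, 626, 575, 345, 315, 219, 188, 179.
disk 1: place 974 GB, 26 GB left
disk 2: place 965 GB, 35 GB left
disk 3: place 882 GB, 118 GB left
disk 4: place 875 GB, 125 GB left
disk 5: place 844 GB, 156 GB left
disk 6: place 820 GB, 180 GB left
disk 7: place 734 GB, 266 GB left
disk 8: place 709 GB, 291 GB left
disk 9: place 626 GB, 374 GB left
disk 10: place 575 GB, 425 GB left
disk 9: place 345 GB, 29 GB left
disk 10: place 315 GB, 110 GB left
disk 7: place 219 GB, 47 GB left
disk 8: place 188 GB, 103 GB left
disk 6: place 179 GB, 1 GB left
Final disks: [974] [965] [882] [875] [844] [820,179] [734,219] [709,188] [626,345] [575,315].

10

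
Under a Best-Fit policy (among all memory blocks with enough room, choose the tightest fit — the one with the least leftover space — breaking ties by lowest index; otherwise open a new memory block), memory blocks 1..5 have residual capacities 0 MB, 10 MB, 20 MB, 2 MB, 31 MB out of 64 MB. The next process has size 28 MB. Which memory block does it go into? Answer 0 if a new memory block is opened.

5

Memory blocks with room: memory block 5 (31 MB).
Tightest fit is memory block 5 with 31 MB free.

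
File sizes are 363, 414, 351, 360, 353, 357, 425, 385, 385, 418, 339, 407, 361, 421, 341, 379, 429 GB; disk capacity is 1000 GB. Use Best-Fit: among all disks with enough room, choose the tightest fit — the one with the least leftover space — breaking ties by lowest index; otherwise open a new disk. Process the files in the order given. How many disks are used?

9

disk 1: place 363 GB, 637 GB left
disk 1: place 414 GB, 223 GB left
disk 2: place 351 GB, 649 GB left
disk 2: place 360 GB, 289 GB left
disk 3: place 353 GB, 647 GB left
disk 3: place 357 GB, 290 GB left
disk 4: place 425 GB, 575 GB left
disk 4: place 385 GB, 190 GB left
disk 5: place 385 GB, 615 GB left
disk 5: place 418 GB, 197 GB left
disk 6: place 339 GB, 661 GB left
disk 6: place 407 GB, 254 GB left
disk 7: place 361 GB, 639 GB left
disk 7: place 421 GB, 218 GB left
disk 8: place 341 GB, 659 GB left
disk 8: place 379 GB, 280 GB left
disk 9: place 429 GB, 571 GB left
Final disks: [363,414] [351,360] [353,357] [425,385] [385,418] [339,407] [361,421] [341,379] [429].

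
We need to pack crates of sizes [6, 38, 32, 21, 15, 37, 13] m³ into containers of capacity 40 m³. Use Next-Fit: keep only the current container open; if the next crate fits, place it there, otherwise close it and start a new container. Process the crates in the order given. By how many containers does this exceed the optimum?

Next-Fit: [6] [38] [32] [21,15] [37] [13] → 6 containers.
Total size 162 m³; any packing needs at least ⌈162/40⌉ = 5 containers.
An optimal packing achieves that bound: [38] [37] [32,6] [21,15] [13] → 5 containers.
Excess: 6 − 5 = 1.

1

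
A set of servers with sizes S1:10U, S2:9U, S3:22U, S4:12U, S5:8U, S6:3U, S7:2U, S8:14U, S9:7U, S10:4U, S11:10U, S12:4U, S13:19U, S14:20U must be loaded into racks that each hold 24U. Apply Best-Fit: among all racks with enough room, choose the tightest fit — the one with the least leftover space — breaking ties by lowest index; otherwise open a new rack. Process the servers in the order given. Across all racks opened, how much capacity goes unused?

24

rack 1: place S1 (10U), 14U left
rack 1: place S2 (9U), 5U left
rack 2: place S3 (22U), 2U left
rack 3: place S4 (12U), 12U left
rack 3: place S5 (8U), 4U left
rack 3: place S6 (3U), 1U left
rack 2: place S7 (2U), 0U left
rack 4: place S8 (14U), 10U left
rack 4: place S9 (7U), 3U left
rack 1: place S10 (4U), 1U left
rack 5: place S11 (10U), 14U left
rack 5: place S12 (4U), 10U left
rack 6: place S13 (19U), 5U left
rack 7: place S14 (20U), 4U left
7 racks × 24U = 168U; used 144U; unused 24U.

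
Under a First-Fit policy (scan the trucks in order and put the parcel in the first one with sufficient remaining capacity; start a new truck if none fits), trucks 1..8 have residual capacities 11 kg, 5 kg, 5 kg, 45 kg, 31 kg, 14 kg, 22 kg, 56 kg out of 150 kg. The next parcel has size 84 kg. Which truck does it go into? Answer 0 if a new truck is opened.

No truck has ≥ 84 kg free, so a new truck is opened.

0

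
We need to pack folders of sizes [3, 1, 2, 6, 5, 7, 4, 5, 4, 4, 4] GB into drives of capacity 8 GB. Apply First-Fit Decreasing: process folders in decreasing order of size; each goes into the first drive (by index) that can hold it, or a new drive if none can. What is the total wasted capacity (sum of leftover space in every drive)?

3

Sorted descending: 7, 6, 5, 5, 4, 4, 4, 4, 3, 2, 1.
Put 7 GB in drive 1; 1 GB remain.
Put 6 GB in drive 2; 2 GB remain.
Put 5 GB in drive 3; 3 GB remain.
Put 5 GB in drive 4; 3 GB remain.
Put 4 GB in drive 5; 4 GB remain.
Put 4 GB in drive 5; 0 GB remain.
Put 4 GB in drive 6; 4 GB remain.
Put 4 GB in drive 6; 0 GB remain.
Put 3 GB in drive 3; 0 GB remain.
Put 2 GB in drive 2; 0 GB remain.
Put 1 GB in drive 1; 0 GB remain.
6 drives × 8 GB = 48 GB; used 45 GB; unused 3 GB.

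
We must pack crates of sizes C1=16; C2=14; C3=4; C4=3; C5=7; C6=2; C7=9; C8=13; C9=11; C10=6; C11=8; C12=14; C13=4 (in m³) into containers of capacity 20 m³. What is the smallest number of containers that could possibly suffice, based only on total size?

Total size = 16 + 14 + 4 + 3 + 7 + 2 + 9 + 13 + 11 + 6 + 8 + 14 + 4 = 111 m³.
⌈111 / 20⌉ = 6.

6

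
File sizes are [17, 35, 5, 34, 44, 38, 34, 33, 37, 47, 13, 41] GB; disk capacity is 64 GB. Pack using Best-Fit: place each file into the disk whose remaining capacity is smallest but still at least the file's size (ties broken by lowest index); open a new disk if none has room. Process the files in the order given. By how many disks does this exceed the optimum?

Best-Fit: [17,35,5] [34] [44] [38] [34] [33] [37] [47,13] [41] → 9 disks.
9 files exceed 32 GB (half the capacity), and no two of those can share a disk, so at least 9 disks are needed.
So 9 is already optimal.

0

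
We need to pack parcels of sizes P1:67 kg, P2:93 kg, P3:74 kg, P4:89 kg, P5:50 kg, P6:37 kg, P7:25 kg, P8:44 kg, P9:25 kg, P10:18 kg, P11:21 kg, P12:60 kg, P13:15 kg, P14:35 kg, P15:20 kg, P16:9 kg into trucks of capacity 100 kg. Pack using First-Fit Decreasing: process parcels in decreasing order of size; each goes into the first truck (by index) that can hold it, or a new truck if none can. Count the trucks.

Sorted descending: 93, 89, 74, 67, 60, 50, 44, 37, 35, 25, 25, 21, 20, 18, 15, 9.
93 kg → truck 1 (remaining 7 kg)
89 kg → truck 2 (remaining 11 kg)
74 kg → truck 3 (remaining 26 kg)
67 kg → truck 4 (remaining 33 kg)
60 kg → truck 5 (remaining 40 kg)
50 kg → truck 6 (remaining 50 kg)
44 kg → truck 6 (remaining 6 kg)
37 kg → truck 5 (remaining 3 kg)
35 kg → truck 7 (remaining 65 kg)
25 kg → truck 3 (remaining 1 kg)
25 kg → truck 4 (remaining 8 kg)
21 kg → truck 7 (remaining 44 kg)
20 kg → truck 7 (remaining 24 kg)
18 kg → truck 7 (remaining 6 kg)
15 kg → truck 8 (remaining 85 kg)
9 kg → truck 2 (remaining 2 kg)
Final trucks: [93] [89,9] [74,25] [67,25] [60,37] [50,44] [35,21,20,18] [15].

8 trucks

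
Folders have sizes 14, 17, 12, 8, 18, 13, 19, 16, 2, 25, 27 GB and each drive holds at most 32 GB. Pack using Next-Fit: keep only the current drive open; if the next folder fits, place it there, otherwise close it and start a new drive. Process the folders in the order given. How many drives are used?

Put 14 GB in drive 1; 18 GB remain.
Put 17 GB in drive 1; 1 GB remain.
Put 12 GB in drive 2; 20 GB remain.
Put 8 GB in drive 2; 12 GB remain.
Put 18 GB in drive 3; 14 GB remain.
Put 13 GB in drive 3; 1 GB remain.
Put 19 GB in drive 4; 13 GB remain.
Put 16 GB in drive 5; 16 GB remain.
Put 2 GB in drive 5; 14 GB remain.
Put 25 GB in drive 6; 7 GB remain.
Put 27 GB in drive 7; 5 GB remain.
Final drives: [14,17] [12,8] [18,13] [19] [16,2] [25] [27].

7 drives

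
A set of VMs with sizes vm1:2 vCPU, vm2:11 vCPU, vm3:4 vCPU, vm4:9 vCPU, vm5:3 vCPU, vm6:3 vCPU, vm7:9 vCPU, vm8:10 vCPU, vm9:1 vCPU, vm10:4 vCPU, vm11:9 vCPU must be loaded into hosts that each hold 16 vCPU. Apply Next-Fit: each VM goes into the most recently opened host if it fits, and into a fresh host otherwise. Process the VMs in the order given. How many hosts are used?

5 hosts

Put vm1 (2 vCPU) in host 1; 14 vCPU remain.
Put vm2 (11 vCPU) in host 1; 3 vCPU remain.
Put vm3 (4 vCPU) in host 2; 12 vCPU remain.
Put vm4 (9 vCPU) in host 2; 3 vCPU remain.
Put vm5 (3 vCPU) in host 2; 0 vCPU remain.
Put vm6 (3 vCPU) in host 3; 13 vCPU remain.
Put vm7 (9 vCPU) in host 3; 4 vCPU remain.
Put vm8 (10 vCPU) in host 4; 6 vCPU remain.
Put vm9 (1 vCPU) in host 4; 5 vCPU remain.
Put vm10 (4 vCPU) in host 4; 1 vCPU remain.
Put vm11 (9 vCPU) in host 5; 7 vCPU remain.
Final hosts: [2,11] [4,9,3] [3,9] [10,1,4] [9].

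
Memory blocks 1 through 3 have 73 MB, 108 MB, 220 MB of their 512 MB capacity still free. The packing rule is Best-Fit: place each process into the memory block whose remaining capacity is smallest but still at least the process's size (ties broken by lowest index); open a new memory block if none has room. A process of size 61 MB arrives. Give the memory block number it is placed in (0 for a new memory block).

Memory blocks with room: memory block 1 (73 MB), memory block 2 (108 MB), memory block 3 (220 MB).
Tightest fit is memory block 1 with 73 MB free.

1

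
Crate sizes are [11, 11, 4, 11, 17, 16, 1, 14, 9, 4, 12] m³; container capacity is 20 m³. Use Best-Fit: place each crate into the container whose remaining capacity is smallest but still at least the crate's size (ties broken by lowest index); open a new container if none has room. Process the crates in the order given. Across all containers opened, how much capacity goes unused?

30

container 1: place 11 m³, 9 m³ left
container 2: place 11 m³, 9 m³ left
container 1: place 4 m³, 5 m³ left
container 3: place 11 m³, 9 m³ left
container 4: place 17 m³, 3 m³ left
container 5: place 16 m³, 4 m³ left
container 4: place 1 m³, 2 m³ left
container 6: place 14 m³, 6 m³ left
container 2: place 9 m³, 0 m³ left
container 5: place 4 m³, 0 m³ left
container 7: place 12 m³, 8 m³ left
7 containers × 20 m³ = 140 m³; used 110 m³; unused 30 m³.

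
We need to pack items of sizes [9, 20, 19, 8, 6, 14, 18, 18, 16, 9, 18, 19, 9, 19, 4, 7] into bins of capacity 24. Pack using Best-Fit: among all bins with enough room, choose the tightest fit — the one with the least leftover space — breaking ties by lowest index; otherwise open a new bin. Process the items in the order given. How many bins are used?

11

bin 1: place 9, 15 left
bin 2: place 20, 4 left
bin 3: place 19, 5 left
bin 1: place 8, 7 left
bin 1: place 6, 1 left
bin 4: place 14, 10 left
bin 5: place 18, 6 left
bin 6: place 18, 6 left
bin 7: place 16, 8 left
bin 4: place 9, 1 left
bin 8: place 18, 6 left
bin 9: place 19, 5 left
bin 10: place 9, 15 left
bin 11: place 19, 5 left
bin 2: place 4, 0 left
bin 7: place 7, 1 left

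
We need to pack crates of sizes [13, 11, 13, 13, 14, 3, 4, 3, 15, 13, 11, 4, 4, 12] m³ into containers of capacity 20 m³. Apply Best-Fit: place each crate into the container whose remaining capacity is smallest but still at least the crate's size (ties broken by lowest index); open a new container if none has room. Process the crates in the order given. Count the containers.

Put 13 m³ in container 1; 7 m³ remain.
Put 11 m³ in container 2; 9 m³ remain.
Put 13 m³ in container 3; 7 m³ remain.
Put 13 m³ in container 4; 7 m³ remain.
Put 14 m³ in container 5; 6 m³ remain.
Put 3 m³ in container 5; 3 m³ remain.
Put 4 m³ in container 1; 3 m³ remain.
Put 3 m³ in container 1; 0 m³ remain.
Put 15 m³ in container 6; 5 m³ remain.
Put 13 m³ in container 7; 7 m³ remain.
Put 11 m³ in container 8; 9 m³ remain.
Put 4 m³ in container 6; 1 m³ remain.
Put 4 m³ in container 3; 3 m³ remain.
Put 12 m³ in container 9; 8 m³ remain.
Final containers: [13,4,3] [11] [13,4] [13] [14,3] [15,4] [13] [11] [12].

9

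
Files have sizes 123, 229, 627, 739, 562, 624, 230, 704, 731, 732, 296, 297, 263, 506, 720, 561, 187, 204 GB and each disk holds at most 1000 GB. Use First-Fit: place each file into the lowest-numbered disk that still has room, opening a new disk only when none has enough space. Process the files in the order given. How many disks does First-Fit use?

disk 1: place 123 GB, 877 GB left
disk 1: place 229 GB, 648 GB left
disk 1: place 627 GB, 21 GB left
disk 2: place 739 GB, 261 GB left
disk 3: place 562 GB, 438 GB left
disk 4: place 624 GB, 376 GB left
disk 2: place 230 GB, 31 GB left
disk 5: place 704 GB, 296 GB left
disk 6: place 731 GB, 269 GB left
disk 7: place 732 GB, 268 GB left
disk 3: place 296 GB, 142 GB left
disk 4: place 297 GB, 79 GB left
disk 5: place 263 GB, 33 GB left
disk 8: place 506 GB, 494 GB left
disk 9: place 720 GB, 280 GB left
disk 10: place 561 GB, 439 GB left
disk 6: place 187 GB, 82 GB left
disk 7: place 204 GB, 64 GB left

10 disks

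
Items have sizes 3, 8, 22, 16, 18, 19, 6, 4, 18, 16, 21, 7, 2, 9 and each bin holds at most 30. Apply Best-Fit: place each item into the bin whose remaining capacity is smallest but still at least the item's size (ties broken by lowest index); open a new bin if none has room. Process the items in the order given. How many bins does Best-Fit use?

Put 3 in bin 1; 27 remain.
Put 8 in bin 1; 19 remain.
Put 22 in bin 2; 8 remain.
Put 16 in bin 1; 3 remain.
Put 18 in bin 3; 12 remain.
Put 19 in bin 4; 11 remain.
Put 6 in bin 2; 2 remain.
Put 4 in bin 4; 7 remain.
Put 18 in bin 5; 12 remain.
Put 16 in bin 6; 14 remain.
Put 21 in bin 7; 9 remain.
Put 7 in bin 4; 0 remain.
Put 2 in bin 2; 0 remain.
Put 9 in bin 7; 0 remain.
Final bins: [3,8,16] [22,6,2] [18] [19,4,7] [18] [16] [21,9].

7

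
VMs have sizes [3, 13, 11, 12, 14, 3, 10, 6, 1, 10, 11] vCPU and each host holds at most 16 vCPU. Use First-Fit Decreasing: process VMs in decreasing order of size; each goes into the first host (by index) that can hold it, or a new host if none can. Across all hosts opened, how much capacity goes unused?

18

Sorted descending: 14, 13, 12, 11, 11, 10, 10, 6, 3, 3, 1.
14 vCPU → host 1 (remaining 2 vCPU)
13 vCPU → host 2 (remaining 3 vCPU)
12 vCPU → host 3 (remaining 4 vCPU)
11 vCPU → host 4 (remaining 5 vCPU)
11 vCPU → host 5 (remaining 5 vCPU)
10 vCPU → host 6 (remaining 6 vCPU)
10 vCPU → host 7 (remaining 6 vCPU)
6 vCPU → host 6 (remaining 0 vCPU)
3 vCPU → host 2 (remaining 0 vCPU)
3 vCPU → host 3 (remaining 1 vCPU)
1 vCPU → host 1 (remaining 1 vCPU)
7 hosts × 16 vCPU = 112 vCPU; used 94 vCPU; unused 18 vCPU.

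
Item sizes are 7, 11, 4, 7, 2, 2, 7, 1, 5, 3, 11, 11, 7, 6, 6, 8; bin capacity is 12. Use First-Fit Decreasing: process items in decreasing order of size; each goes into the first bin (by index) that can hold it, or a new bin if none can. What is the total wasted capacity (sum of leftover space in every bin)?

10

Sorted descending: 11, 11, 11, 8, 7, 7, 7, 7, 6, 6, 5, 4, 3, 2, 2, 1.
bin 1: place 11, 1 left
bin 2: place 11, 1 left
bin 3: place 11, 1 left
bin 4: place 8, 4 left
bin 5: place 7, 5 left
bin 6: place 7, 5 left
bin 7: place 7, 5 left
bin 8: place 7, 5 left
bin 9: place 6, 6 left
bin 9: place 6, 0 left
bin 5: place 5, 0 left
bin 4: place 4, 0 left
bin 6: place 3, 2 left
bin 6: place 2, 0 left
bin 7: place 2, 3 left
bin 1: place 1, 0 left
9 bins × 12 = 108; used 98; unused 10.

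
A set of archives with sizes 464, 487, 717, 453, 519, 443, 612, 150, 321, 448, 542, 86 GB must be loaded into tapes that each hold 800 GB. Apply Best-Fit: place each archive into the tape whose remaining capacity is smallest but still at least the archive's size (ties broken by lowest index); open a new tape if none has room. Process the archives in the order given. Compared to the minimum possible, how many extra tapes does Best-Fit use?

0

Best-Fit: [464,321] [487] [717] [453] [519] [443] [612,150] [448] [542,86] → 9 tapes.
9 archives exceed 400 GB (half the capacity), and no two of those can share a tape, so at least 9 tapes are needed.
So 9 is already optimal.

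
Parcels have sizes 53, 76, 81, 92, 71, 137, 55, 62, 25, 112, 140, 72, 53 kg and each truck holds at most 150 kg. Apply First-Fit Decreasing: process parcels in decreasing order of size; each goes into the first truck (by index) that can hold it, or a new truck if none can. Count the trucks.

Sorted descending: 140, 137, 112, 92, 81, 76, 72, 71, 62, 55, 53, 53, 25.
truck 1: place 140 kg, 10 kg left
truck 2: place 137 kg, 13 kg left
truck 3: place 112 kg, 38 kg left
truck 4: place 92 kg, 58 kg left
truck 5: place 81 kg, 69 kg left
truck 6: place 76 kg, 74 kg left
truck 6: place 72 kg, 2 kg left
truck 7: place 71 kg, 79 kg left
truck 5: place 62 kg, 7 kg left
truck 4: place 55 kg, 3 kg left
truck 7: place 53 kg, 26 kg left
truck 8: place 53 kg, 97 kg left
truck 3: place 25 kg, 13 kg left

8 trucks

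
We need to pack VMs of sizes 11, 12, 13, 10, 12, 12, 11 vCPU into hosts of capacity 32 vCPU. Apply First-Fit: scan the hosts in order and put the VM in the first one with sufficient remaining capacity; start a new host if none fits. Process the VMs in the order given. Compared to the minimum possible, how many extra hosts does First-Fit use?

First-Fit: [11,12] [13,10] [12,12] [11] → 4 hosts.
Total size 81 vCPU; any packing needs at least ⌈81/32⌉ = 3 hosts.
An optimal packing achieves that bound: [13,12] [12,12] [11,11,10] → 3 hosts.
Excess: 4 − 3 = 1.

1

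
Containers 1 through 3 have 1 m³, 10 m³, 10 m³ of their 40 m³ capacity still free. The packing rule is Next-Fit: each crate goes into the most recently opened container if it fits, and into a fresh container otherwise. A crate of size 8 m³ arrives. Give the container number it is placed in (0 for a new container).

Next-Fit only looks at container 3, which has 10 m³ free.
8 m³ fits there.

3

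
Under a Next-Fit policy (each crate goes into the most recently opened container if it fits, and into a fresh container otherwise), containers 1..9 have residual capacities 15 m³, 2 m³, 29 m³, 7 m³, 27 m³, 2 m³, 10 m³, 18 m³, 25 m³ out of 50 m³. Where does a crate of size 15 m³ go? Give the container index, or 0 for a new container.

9

Next-Fit only looks at container 9, which has 25 m³ free.
15 m³ fits there.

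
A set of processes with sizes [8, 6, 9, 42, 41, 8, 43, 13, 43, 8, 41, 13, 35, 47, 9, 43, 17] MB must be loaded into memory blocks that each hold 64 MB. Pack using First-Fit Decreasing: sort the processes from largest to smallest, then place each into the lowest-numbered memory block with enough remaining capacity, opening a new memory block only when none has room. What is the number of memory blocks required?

Sorted descending: 47, 43, 43, 43, 42, 41, 41, 35, 17, 13, 13, 9, 9, 8, 8, 8, 6.
47 MB → memory block 1 (remaining 17 MB)
43 MB → memory block 2 (remaining 21 MB)
43 MB → memory block 3 (remaining 21 MB)
43 MB → memory block 4 (remaining 21 MB)
42 MB → memory block 5 (remaining 22 MB)
41 MB → memory block 6 (remaining 23 MB)
41 MB → memory block 7 (remaining 23 MB)
35 MB → memory block 8 (remaining 29 MB)
17 MB → memory block 1 (remaining 0 MB)
13 MB → memory block 2 (remaining 8 MB)
13 MB → memory block 3 (remaining 8 MB)
9 MB → memory block 4 (remaining 12 MB)
9 MB → memory block 4 (remaining 3 MB)
8 MB → memory block 2 (remaining 0 MB)
8 MB → memory block 3 (remaining 0 MB)
8 MB → memory block 5 (remaining 14 MB)
6 MB → memory block 5 (remaining 8 MB)
Final memory blocks: [47,17] [43,13,8] [43,13,8] [43,9,9] [42,8,6] [41] [41] [35].

8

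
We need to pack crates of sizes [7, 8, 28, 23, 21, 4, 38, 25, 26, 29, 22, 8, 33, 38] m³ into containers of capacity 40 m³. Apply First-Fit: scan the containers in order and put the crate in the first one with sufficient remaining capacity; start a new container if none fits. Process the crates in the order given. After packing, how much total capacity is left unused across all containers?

7 m³ → container 1 (remaining 33 m³)
8 m³ → container 1 (remaining 25 m³)
28 m³ → container 2 (remaining 12 m³)
23 m³ → container 1 (remaining 2 m³)
21 m³ → container 3 (remaining 19 m³)
4 m³ → container 2 (remaining 8 m³)
38 m³ → container 4 (remaining 2 m³)
25 m³ → container 5 (remaining 15 m³)
26 m³ → container 6 (remaining 14 m³)
29 m³ → container 7 (remaining 11 m³)
22 m³ → container 8 (remaining 18 m³)
8 m³ → container 2 (remaining 0 m³)
33 m³ → container 9 (remaining 7 m³)
38 m³ → container 10 (remaining 2 m³)
10 containers × 40 m³ = 400 m³; used 310 m³; unused 90 m³.

90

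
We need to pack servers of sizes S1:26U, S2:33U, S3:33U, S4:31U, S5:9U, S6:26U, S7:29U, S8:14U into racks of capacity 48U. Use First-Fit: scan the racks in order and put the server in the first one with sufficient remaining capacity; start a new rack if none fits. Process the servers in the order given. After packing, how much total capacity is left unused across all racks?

Put S1 (26U) in rack 1; 22U remain.
Put S2 (33U) in rack 2; 15U remain.
Put S3 (33U) in rack 3; 15U remain.
Put S4 (31U) in rack 4; 17U remain.
Put S5 (9U) in rack 1; 13U remain.
Put S6 (26U) in rack 5; 22U remain.
Put S7 (29U) in rack 6; 19U remain.
Put S8 (14U) in rack 2; 1U remain.
6 racks × 48U = 288U; used 201U; unused 87U.

87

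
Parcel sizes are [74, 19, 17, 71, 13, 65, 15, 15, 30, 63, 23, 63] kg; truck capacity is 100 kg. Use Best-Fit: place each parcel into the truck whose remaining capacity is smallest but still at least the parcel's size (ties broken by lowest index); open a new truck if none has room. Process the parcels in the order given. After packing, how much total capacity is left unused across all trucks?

132

Put 74 kg in truck 1; 26 kg remain.
Put 19 kg in truck 1; 7 kg remain.
Put 17 kg in truck 2; 83 kg remain.
Put 71 kg in truck 2; 12 kg remain.
Put 13 kg in truck 3; 87 kg remain.
Put 65 kg in truck 3; 22 kg remain.
Put 15 kg in truck 3; 7 kg remain.
Put 15 kg in truck 4; 85 kg remain.
Put 30 kg in truck 4; 55 kg remain.
Put 63 kg in truck 5; 37 kg remain.
Put 23 kg in truck 5; 14 kg remain.
Put 63 kg in truck 6; 37 kg remain.
6 trucks × 100 kg = 600 kg; used 468 kg; unused 132 kg.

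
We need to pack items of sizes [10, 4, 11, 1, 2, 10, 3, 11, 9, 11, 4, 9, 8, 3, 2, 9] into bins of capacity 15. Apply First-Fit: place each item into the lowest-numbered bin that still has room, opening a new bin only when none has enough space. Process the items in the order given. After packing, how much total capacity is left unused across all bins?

10 → bin 1 (remaining 5)
4 → bin 1 (remaining 1)
11 → bin 2 (remaining 4)
1 → bin 1 (remaining 0)
2 → bin 2 (remaining 2)
10 → bin 3 (remaining 5)
3 → bin 3 (remaining 2)
11 → bin 4 (remaining 4)
9 → bin 5 (remaining 6)
11 → bin 6 (remaining 4)
4 → bin 4 (remaining 0)
9 → bin 7 (remaining 6)
8 → bin 8 (remaining 7)
3 → bin 5 (remaining 3)
2 → bin 2 (remaining 0)
9 → bin 9 (remaining 6)
9 bins × 15 = 135; used 107; unused 28.

28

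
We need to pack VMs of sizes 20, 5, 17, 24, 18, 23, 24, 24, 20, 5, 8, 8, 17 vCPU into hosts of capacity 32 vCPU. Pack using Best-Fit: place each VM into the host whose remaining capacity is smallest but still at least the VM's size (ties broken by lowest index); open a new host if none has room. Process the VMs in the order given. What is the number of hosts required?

Put 20 vCPU in host 1; 12 vCPU remain.
Put 5 vCPU in host 1; 7 vCPU remain.
Put 17 vCPU in host 2; 15 vCPU remain.
Put 24 vCPU in host 3; 8 vCPU remain.
Put 18 vCPU in host 4; 14 vCPU remain.
Put 23 vCPU in host 5; 9 vCPU remain.
Put 24 vCPU in host 6; 8 vCPU remain.
Put 24 vCPU in host 7; 8 vCPU remain.
Put 20 vCPU in host 8; 12 vCPU remain.
Put 5 vCPU in host 1; 2 vCPU remain.
Put 8 vCPU in host 3; 0 vCPU remain.
Put 8 vCPU in host 6; 0 vCPU remain.
Put 17 vCPU in host 9; 15 vCPU remain.
Final hosts: [20,5,5] [17] [24,8] [18] [23] [24,8] [24] [20] [17].

9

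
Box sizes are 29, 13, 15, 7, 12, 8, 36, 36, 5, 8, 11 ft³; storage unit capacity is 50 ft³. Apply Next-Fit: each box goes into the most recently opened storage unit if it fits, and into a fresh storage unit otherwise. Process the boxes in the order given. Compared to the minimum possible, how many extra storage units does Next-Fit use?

1

Next-Fit: [29,13] [15,7,12,8] [36] [36,5,8] [11] → 5 storage units.
Total size 180 ft³; any packing needs at least ⌈180/50⌉ = 4 storage units.
An optimal packing achieves that bound: [36,13] [36,12] [29,15,5] [11,8,8,7] → 4 storage units.
Excess: 5 − 4 = 1.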